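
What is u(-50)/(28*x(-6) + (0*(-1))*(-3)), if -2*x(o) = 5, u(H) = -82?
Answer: 41/35 ≈ 1.1714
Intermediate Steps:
x(o) = -5/2 (x(o) = -1/2*5 = -5/2)
u(-50)/(28*x(-6) + (0*(-1))*(-3)) = -82/(28*(-5/2) + (0*(-1))*(-3)) = -82/(-70 + 0*(-3)) = -82/(-70 + 0) = -82/(-70) = -82*(-1/70) = 41/35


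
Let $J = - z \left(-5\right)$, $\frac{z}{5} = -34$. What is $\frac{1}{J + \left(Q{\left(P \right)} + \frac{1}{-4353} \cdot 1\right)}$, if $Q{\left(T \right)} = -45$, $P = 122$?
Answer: $- \frac{4353}{3895936} \approx -0.0011173$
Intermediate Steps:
$z = -170$ ($z = 5 \left(-34\right) = -170$)
$J = -850$ ($J = \left(-1\right) \left(-170\right) \left(-5\right) = 170 \left(-5\right) = -850$)
$\frac{1}{J + \left(Q{\left(P \right)} + \frac{1}{-4353} \cdot 1\right)} = \frac{1}{-850 - \left(45 - \frac{1}{-4353} \cdot 1\right)} = \frac{1}{-850 - \frac{195886}{4353}} = \frac{1}{- \frac{3895936}{4353}} = - \frac{4353}{3895936}$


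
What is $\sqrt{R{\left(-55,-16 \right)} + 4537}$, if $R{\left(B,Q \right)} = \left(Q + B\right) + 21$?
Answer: $\sqrt{4487} \approx 66.985$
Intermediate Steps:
$R{\left(B,Q \right)} = 21 + B + Q$ ($R{\left(B,Q \right)} = \left(B + Q\right) + 21 = 21 + B + Q$)
$\sqrt{R{\left(-55,-16 \right)} + 4537} = \sqrt{\left(21 - 55 - 16\right) + 4537} = \sqrt{-50 + 4537} = \sqrt{4487}$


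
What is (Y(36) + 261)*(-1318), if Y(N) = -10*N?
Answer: 130482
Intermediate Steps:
(Y(36) + 261)*(-1318) = (-10*36 + 261)*(-1318) = (-360 + 261)*(-1318) = -99*(-1318) = 130482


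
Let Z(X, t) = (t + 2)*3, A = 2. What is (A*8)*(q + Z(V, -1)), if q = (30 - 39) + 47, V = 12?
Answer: 656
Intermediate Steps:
Z(X, t) = 6 + 3*t (Z(X, t) = (2 + t)*3 = 6 + 3*t)
q = 38 (q = -9 + 47 = 38)
(A*8)*(q + Z(V, -1)) = (2*8)*(38 + (6 + 3*(-1))) = 16*(38 + (6 - 3)) = 16*(38 + 3) = 16*41 = 656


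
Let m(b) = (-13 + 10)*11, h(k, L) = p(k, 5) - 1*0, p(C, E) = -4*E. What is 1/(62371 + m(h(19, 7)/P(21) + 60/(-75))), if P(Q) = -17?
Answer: 1/62338 ≈ 1.6042e-5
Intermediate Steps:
h(k, L) = -20 (h(k, L) = -4*5 - 1*0 = -20 + 0 = -20)
m(b) = -33 (m(b) = -3*11 = -33)
1/(62371 + m(h(19, 7)/P(21) + 60/(-75))) = 1/(62371 - 33) = 1/62338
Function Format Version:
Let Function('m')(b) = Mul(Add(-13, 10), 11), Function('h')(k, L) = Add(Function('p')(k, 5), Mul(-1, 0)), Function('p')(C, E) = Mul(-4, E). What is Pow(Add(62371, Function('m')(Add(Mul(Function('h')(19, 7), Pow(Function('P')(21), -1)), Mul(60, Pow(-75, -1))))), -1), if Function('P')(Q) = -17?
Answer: Rational(1, 62338) ≈ 1.6042e-5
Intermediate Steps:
Function('h')(k, L) = -20 (Function('h')(k, L) = Add(Mul(-4, 5), Mul(-1, 0)) = Add(-20, 0) = -20)
Function('m')(b) = -33 (Function('m')(b) = Mul(-3, 11) = -33)
Pow(Add(62371, Function('m')(Add(Mul(Function('h')(19, 7), Pow(Function('P')(21), -1)), Mul(60, Pow(-75, -1))))), -1) = Pow(Add(62371, -33), -1) = Pow(62338, -1) = Rational(1, 62338)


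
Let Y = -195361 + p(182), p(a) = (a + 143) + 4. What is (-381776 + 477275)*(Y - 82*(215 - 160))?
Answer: -19056061458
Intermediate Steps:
p(a) = 147 + a (p(a) = (143 + a) + 4 = 147 + a)
Y = -195032 (Y = -195361 + (147 + 182) = -195361 + 329 = -195032)
(-381776 + 477275)*(Y - 82*(215 - 160)) = (-381776 + 477275)*(-195032 - 82*(215 - 160)) = 95499*(-195032 - 82*55) = 95499*(-195032 - 4510) = 95499*(-199542) = -19056061458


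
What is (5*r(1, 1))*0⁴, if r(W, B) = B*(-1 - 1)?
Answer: 0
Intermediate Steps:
r(W, B) = -2*B (r(W, B) = B*(-2) = -2*B)
(5*r(1, 1))*0⁴ = (5*(-2*1))*0⁴ = (5*(-2))*0 = -10*0 = 0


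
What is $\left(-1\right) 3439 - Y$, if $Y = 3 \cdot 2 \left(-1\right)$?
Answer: $-3433$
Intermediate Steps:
$Y = -6$ ($Y = 6 \left(-1\right) = -6$)
$\left(-1\right) 3439 - Y = \left(-1\right) 3439 - -6 = -3439 + 6 = -3433$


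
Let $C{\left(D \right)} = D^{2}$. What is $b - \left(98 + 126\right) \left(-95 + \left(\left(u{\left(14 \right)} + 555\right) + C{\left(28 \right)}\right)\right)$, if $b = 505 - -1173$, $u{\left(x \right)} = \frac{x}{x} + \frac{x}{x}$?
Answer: $-277426$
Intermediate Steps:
$u{\left(x \right)} = 2$ ($u{\left(x \right)} = 1 + 1 = 2$)
$b = 1678$ ($b = 505 + 1173 = 1678$)
$b - \left(98 + 126\right) \left(-95 + \left(\left(u{\left(14 \right)} + 555\right) + C{\left(28 \right)}\right)\right) = 1678 - \left(98 + 126\right) \left(-95 + \left(\left(2 + 555\right) + 28^{2}\right)\right) = 1678 - 224 \left(-95 + \left(557 + 784\right)\right) = 1678 - 224 \left(-95 + 1341\right) = 1678 - 224 \cdot 1246 = 1678 - 279104 = -277426$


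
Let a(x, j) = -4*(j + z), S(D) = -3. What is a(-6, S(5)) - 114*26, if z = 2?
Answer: -2960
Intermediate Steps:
a(x, j) = -8 - 4*j (a(x, j) = -4*(j + 2) = -4*(2 + j) = -8 - 4*j)
a(-6, S(5)) - 114*26 = (-8 - 4*(-3)) - 114*26 = (-8 + 12) - 2964 = 4 - 2964 = -2960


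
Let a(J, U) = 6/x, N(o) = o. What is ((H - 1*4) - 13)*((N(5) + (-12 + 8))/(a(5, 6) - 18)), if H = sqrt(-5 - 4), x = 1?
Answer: 17/12 - I/4 ≈ 1.4167 - 0.25*I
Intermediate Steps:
H = 3*I (H = sqrt(-9) = 3*I ≈ 3.0*I)
a(J, U) = 6 (a(J, U) = 6/1 = 6*1 = 6)
((H - 1*4) - 13)*((N(5) + (-12 + 8))/(a(5, 6) - 18)) = ((3*I - 1*4) - 13)*((5 + (-12 + 8))/(6 - 18)) = ((3*I - 4) - 13)*((5 - 4)/(-12)) = ((-4 + 3*I) - 13)*(1*(-1/12)) = (-17 + 3*I)*(-1/12) = 17/12 - I/4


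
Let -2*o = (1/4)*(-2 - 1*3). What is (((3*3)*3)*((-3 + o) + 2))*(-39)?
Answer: 3159/8 ≈ 394.88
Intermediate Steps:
o = 5/8 (o = -1/4*(-2 - 1*3)/2 = -(¼)*1*(-2 - 3)/2 = -(-5)/8 = -½*(-5/4) = 5/8 ≈ 0.62500)
(((3*3)*3)*((-3 + o) + 2))*(-39) = (((3*3)*3)*((-3 + 5/8) + 2))*(-39) = ((9*3)*(-19/8 + 2))*(-39) = (27*(-3/8))*(-39) = -81/8*(-39) = 3159/8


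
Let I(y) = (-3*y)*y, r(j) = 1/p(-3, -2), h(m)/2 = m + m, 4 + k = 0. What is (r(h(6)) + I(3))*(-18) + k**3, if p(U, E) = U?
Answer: 428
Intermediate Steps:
k = -4 (k = -4 + 0 = -4)
h(m) = 4*m (h(m) = 2*(m + m) = 2*(2*m) = 4*m)
r(j) = -1/3 (r(j) = 1/(-3) = 1*(-1/3) = -1/3)
I(y) = -3*y**2
(r(h(6)) + I(3))*(-18) + k**3 = (-1/3 - 3*3**2)*(-18) + (-4)**3 = (-1/3 - 3*9)*(-18) - 64 = (-1/3 - 27)*(-18) - 64 = -82/3*(-18) - 64 = 492 - 64 = 428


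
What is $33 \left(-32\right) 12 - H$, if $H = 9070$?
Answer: $-21742$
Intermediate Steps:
$33 \left(-32\right) 12 - H = 33 \left(-32\right) 12 - 9070 = \left(-1056\right) 12 - 9070 = -12672 - 9070 = -21742$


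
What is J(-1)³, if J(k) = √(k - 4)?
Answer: -5*I*√5 ≈ -11.18*I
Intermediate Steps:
J(k) = √(-4 + k)
J(-1)³ = (√(-4 - 1))³ = (√(-5))³ = (I*√5)³ = -5*I*√5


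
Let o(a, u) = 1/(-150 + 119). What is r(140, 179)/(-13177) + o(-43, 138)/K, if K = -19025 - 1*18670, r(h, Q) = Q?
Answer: -209156378/15397917465 ≈ -0.013583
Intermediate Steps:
K = -37695 (K = -19025 - 18670 = -37695)
o(a, u) = -1/31 (o(a, u) = 1/(-31) = -1/31)
r(140, 179)/(-13177) + o(-43, 138)/K = 179/(-13177) - 1/31/(-37695) = 179*(-1/13177) - 1/31*(-1/37695) = -179/13177 + 1/1168545 = -209156378/15397917465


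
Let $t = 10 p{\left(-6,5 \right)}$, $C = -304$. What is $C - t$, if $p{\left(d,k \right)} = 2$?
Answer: $-324$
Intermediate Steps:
$t = 20$ ($t = 10 \cdot 2 = 20$)
$C - t = -304 - 20 = -324$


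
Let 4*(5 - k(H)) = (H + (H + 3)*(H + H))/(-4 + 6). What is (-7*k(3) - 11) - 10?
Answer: -175/8 ≈ -21.875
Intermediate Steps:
k(H) = 5 - H/8 - H*(3 + H)/4 (k(H) = 5 - (H + (H + 3)*(H + H))/(4*(-4 + 6)) = 5 - (H + (3 + H)*(2*H))/(4*2) = 5 - (H + 2*H*(3 + H))/(4*2) = 5 - (H/2 + H*(3 + H))/4 = 5 + (-H/8 - H*(3 + H)/4) = 5 - H/8 - H*(3 + H)/4)
(-7*k(3) - 11) - 10 = (-7*(5 - 7/8*3 - ¼*3²) - 11) - 10 = (-7*(5 - 21/8 - ¼*9) - 11) - 10 = (-7*(5 - 21/8 - 9/4) - 11) - 10 = (-7*⅛ - 11) - 10 = (-7/8 - 11) - 10 = -95/8 - 10 = -175/8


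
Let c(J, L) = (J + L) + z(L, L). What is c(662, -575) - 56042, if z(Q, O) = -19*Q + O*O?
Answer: 285595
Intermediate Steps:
z(Q, O) = O² - 19*Q (z(Q, O) = -19*Q + O² = O² - 19*Q)
c(J, L) = J + L² - 18*L (c(J, L) = (J + L) + (L² - 19*L) = J + L² - 18*L)
c(662, -575) - 56042 = (662 + (-575)² - 18*(-575)) - 56042 = (662 + 330625 + 10350) - 56042 = 341637 - 56042 = 285595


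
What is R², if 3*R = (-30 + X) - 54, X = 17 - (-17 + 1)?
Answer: 289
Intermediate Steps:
X = 33 (X = 17 - 1*(-16) = 17 + 16 = 33)
R = -17 (R = ((-30 + 33) - 54)/3 = (3 - 54)/3 = (⅓)*(-51) = -17)
R² = (-17)² = 289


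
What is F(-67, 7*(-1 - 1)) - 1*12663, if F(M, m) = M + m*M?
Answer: -11792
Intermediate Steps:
F(M, m) = M + M*m
F(-67, 7*(-1 - 1)) - 1*12663 = -67*(1 + 7*(-1 - 1)) - 1*12663 = -67*(1 + 7*(-2)) - 12663 = -67*(1 - 14) - 12663 = -67*(-13) - 12663 = 871 - 12663 = -11792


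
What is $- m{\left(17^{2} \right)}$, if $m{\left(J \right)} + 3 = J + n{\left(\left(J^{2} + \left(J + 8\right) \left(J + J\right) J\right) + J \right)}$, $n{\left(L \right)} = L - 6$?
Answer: $-49695564$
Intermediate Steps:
$n{\left(L \right)} = -6 + L$
$m{\left(J \right)} = -9 + J^{2} + 2 J + 2 J^{2} \left(8 + J\right)$ ($m{\left(J \right)} = -3 - \left(6 - J^{2} - 2 J - \left(J + 8\right) \left(J + J\right) J\right) = -3 - \left(6 - J^{2} - 2 J - \left(8 + J\right) 2 J J\right) = -3 - \left(6 - J^{2} - 2 J - 2 J \left(8 + J\right) J\right) = -3 - \left(6 - J^{2} - 2 J - 2 J^{2} \left(8 + J\right)\right) = -3 + \left(J + \left(-6 + J + J^{2} + 2 J^{2} \left(8 + J\right)\right)\right) = -3 + \left(-6 + J^{2} + 2 J + 2 J^{2} \left(8 + J\right)\right) = -9 + J^{2} + 2 J + 2 J^{2} \left(8 + J\right)$)
$- m{\left(17^{2} \right)} = - (-9 + 17^{2} + 17^{2} \left(1 + 2 \left(17^{2}\right)^{2} + 17 \cdot 17^{2}\right)) = - (-9 + 289 + 289 \left(1 + 2 \cdot 289^{2} + 17 \cdot 289\right)) = - (-9 + 289 + 289 \left(1 + 2 \cdot 83521 + 4913\right)) = - (-9 + 289 + 289 \left(1 + 167042 + 4913\right)) = - (-9 + 289 + 289 \cdot 171956) = - (-9 + 289 + 49695284) = \left(-1\right) 49695564 = -49695564$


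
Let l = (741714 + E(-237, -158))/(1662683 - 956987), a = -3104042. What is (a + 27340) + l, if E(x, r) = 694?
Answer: -271401944023/88212 ≈ -3.0767e+6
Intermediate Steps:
l = 92801/88212 (l = (741714 + 694)/(1662683 - 956987) = 742408/705696 = 742408*(1/705696) = 92801/88212 ≈ 1.0520)
(a + 27340) + l = (-3104042 + 27340) + 92801/88212 = -3076702 + 92801/88212 = -271401944023/88212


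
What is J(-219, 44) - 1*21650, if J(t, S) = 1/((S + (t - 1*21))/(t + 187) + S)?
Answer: -8681642/401 ≈ -21650.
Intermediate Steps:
J(t, S) = 1/(S + (-21 + S + t)/(187 + t)) (J(t, S) = 1/((S + (t - 21))/(187 + t) + S) = 1/((S + (-21 + t))/(187 + t) + S) = 1/((-21 + S + t)/(187 + t) + S) = 1/(S + (-21 + S + t)/(187 + t)))
J(-219, 44) - 1*21650 = (187 - 219)/(-21 - 219 + 188*44 + 44*(-219)) - 1*21650 = -32/(-21 - 219 + 8272 - 9636) - 21650 = -32/(-1604) - 21650 = -1/1604*(-32) - 21650 = 8/401 - 21650 = -8681642/401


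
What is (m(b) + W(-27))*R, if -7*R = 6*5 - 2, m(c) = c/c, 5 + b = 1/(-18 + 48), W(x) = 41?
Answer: -168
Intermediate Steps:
b = -149/30 (b = -5 + 1/(-18 + 48) = -5 + 1/30 = -149/30 ≈ -4.9667)
m(c) = 1
R = -4 (R = -(6*5 - 2)/7 = -(30 - 2)/7 = -1/7*28 = -4)
(m(b) + W(-27))*R = (1 + 41)*(-4) = 42*(-4) = -168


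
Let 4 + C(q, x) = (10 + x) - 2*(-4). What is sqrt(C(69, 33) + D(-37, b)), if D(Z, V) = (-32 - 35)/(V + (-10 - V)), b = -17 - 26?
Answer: sqrt(5370)/10 ≈ 7.3280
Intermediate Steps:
b = -43
D(Z, V) = 67/10 (D(Z, V) = -67/(-10) = -67*(-1/10) = 67/10)
C(q, x) = 14 + x (C(q, x) = -4 + ((10 + x) - 2*(-4)) = -4 + ((10 + x) + 8) = -4 + (18 + x) = 14 + x)
sqrt(C(69, 33) + D(-37, b)) = sqrt((14 + 33) + 67/10) = sqrt(47 + 67/10) = sqrt(537/10) = sqrt(5370)/10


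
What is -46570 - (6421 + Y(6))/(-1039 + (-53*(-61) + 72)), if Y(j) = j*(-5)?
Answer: -9594001/206 ≈ -46573.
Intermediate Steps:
Y(j) = -5*j
-46570 - (6421 + Y(6))/(-1039 + (-53*(-61) + 72)) = -46570 - (6421 - 5*6)/(-1039 + (-53*(-61) + 72)) = -46570 - (6421 - 30)/(-1039 + (3233 + 72)) = -46570 - 6391/(-1039 + 3305) = -46570 - 6391/2266 = -46570 - 1*581/206 = -46570 - 581/206 = -9594001/206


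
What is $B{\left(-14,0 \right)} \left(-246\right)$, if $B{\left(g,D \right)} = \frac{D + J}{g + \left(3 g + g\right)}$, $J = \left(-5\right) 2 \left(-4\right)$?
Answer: $\frac{984}{7} \approx 140.57$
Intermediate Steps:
$J = 40$ ($J = \left(-10\right) \left(-4\right) = 40$)
$B{\left(g,D \right)} = \frac{40 + D}{5 g}$ ($B{\left(g,D \right)} = \frac{D + 40}{g + \left(3 g + g\right)} = \frac{40 + D}{g + 4 g} = \frac{40 + D}{5 g}$)
$B{\left(-14,0 \right)} \left(-246\right) = \frac{40 + 0}{5 \left(-14\right)} \left(-246\right) = \frac{1}{5} \left(- \frac{1}{14}\right) 40 \left(-246\right) = \left(- \frac{4}{7}\right) \left(-246\right) = \frac{984}{7}$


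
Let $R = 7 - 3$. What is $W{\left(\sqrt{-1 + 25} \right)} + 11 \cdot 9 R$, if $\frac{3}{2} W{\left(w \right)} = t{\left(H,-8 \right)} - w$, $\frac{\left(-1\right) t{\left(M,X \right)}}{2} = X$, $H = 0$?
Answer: $\frac{1220}{3} - \frac{4 \sqrt{6}}{3} \approx 403.4$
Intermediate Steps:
$R = 4$
$t{\left(M,X \right)} = - 2 X$
$W{\left(w \right)} = \frac{32}{3} - \frac{2 w}{3}$ ($W{\left(w \right)} = \frac{2 \left(\left(-2\right) \left(-8\right) - w\right)}{3} = \frac{2 \left(16 - w\right)}{3} = \frac{32}{3} - \frac{2 w}{3}$)
$W{\left(\sqrt{-1 + 25} \right)} + 11 \cdot 9 R = \left(\frac{32}{3} - \frac{2 \sqrt{-1 + 25}}{3}\right) + 11 \cdot 9 \cdot 4 = \left(\frac{32}{3} - \frac{2 \sqrt{24}}{3}\right) + 99 \cdot 4 = \left(\frac{32}{3} - \frac{2 \cdot 2 \sqrt{6}}{3}\right) + 396 = \left(\frac{32}{3} - \frac{4 \sqrt{6}}{3}\right) + 396 = \frac{1220}{3} - \frac{4 \sqrt{6}}{3}$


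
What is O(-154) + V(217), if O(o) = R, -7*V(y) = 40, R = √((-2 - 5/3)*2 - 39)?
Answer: -40/7 + I*√417/3 ≈ -5.7143 + 6.8069*I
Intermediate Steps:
R = I*√417/3 (R = √((-2 - 5*⅓)*2 - 39) = √((-2 - 5/3)*2 - 39) = √(-11/3*2 - 39) = √(-22/3 - 39) = √(-139/3) = I*√417/3 ≈ 6.8069*I)
V(y) = -40/7 (V(y) = -⅐*40 = -40/7)
O(o) = I*√417/3
O(-154) + V(217) = I*√417/3 - 40/7 = -40/7 + I*√417/3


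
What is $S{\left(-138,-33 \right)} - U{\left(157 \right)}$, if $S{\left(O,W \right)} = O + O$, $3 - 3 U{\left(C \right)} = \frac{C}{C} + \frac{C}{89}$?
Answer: $- \frac{24571}{89} \approx -276.08$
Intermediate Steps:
$U{\left(C \right)} = \frac{2}{3} - \frac{C}{267}$ ($U{\left(C \right)} = 1 - \frac{\frac{C}{C} + \frac{C}{89}}{3} = 1 - \frac{1 + C \frac{1}{89}}{3} = 1 - \frac{1 + \frac{C}{89}}{3} = 1 - \left(\frac{1}{3} + \frac{C}{267}\right) = \frac{2}{3} - \frac{C}{267}$)
$S{\left(O,W \right)} = 2 O$
$S{\left(-138,-33 \right)} - U{\left(157 \right)} = 2 \left(-138\right) - \left(\frac{2}{3} - \frac{157}{267}\right) = -276 - \left(\frac{2}{3} - \frac{157}{267}\right) = -276 - \frac{7}{89} = - \frac{24571}{89}$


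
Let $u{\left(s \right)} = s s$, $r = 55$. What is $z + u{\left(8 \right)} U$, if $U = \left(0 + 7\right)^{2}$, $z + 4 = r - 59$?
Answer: $3128$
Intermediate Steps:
$z = -8$ ($z = -4 + \left(55 - 59\right) = -4 - 4 = -8$)
$U = 49$ ($U = 7^{2} = 49$)
$u{\left(s \right)} = s^{2}$
$z + u{\left(8 \right)} U = -8 + 8^{2} \cdot 49 = -8 + 64 \cdot 49 = -8 + 3136 = 3128$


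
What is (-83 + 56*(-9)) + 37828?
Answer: 37241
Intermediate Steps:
(-83 + 56*(-9)) + 37828 = (-83 - 504) + 37828 = -587 + 37828 = 37241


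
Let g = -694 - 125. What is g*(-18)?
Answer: 14742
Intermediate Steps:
g = -819
g*(-18) = -819*(-18) = 14742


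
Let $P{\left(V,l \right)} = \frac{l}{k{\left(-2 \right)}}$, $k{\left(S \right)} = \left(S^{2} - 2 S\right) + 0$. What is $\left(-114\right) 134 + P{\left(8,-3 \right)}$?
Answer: $- \frac{122211}{8} \approx -15276.0$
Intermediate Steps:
$k{\left(S \right)} = S^{2} - 2 S$
$P{\left(V,l \right)} = \frac{l}{8}$ ($P{\left(V,l \right)} = \frac{l}{\left(-2\right) \left(-2 - 2\right)} = \frac{l}{\left(-2\right) \left(-4\right)} = \frac{l}{8}$)
$\left(-114\right) 134 + P{\left(8,-3 \right)} = \left(-114\right) 134 + \frac{1}{8} \left(-3\right) = -15276 - \frac{3}{8} = - \frac{122211}{8}$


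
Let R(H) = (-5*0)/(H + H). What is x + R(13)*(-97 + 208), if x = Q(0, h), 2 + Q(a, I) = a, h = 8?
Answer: -2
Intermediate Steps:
Q(a, I) = -2 + a
x = -2 (x = -2 + 0 = -2)
R(H) = 0 (R(H) = 0/((2*H)) = 0*(1/(2*H)) = 0)
x + R(13)*(-97 + 208) = -2 + 0*(-97 + 208) = -2 + 0*111 = -2 + 0 = -2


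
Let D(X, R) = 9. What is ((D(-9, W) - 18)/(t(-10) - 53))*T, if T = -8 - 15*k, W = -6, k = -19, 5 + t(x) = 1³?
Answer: 831/19 ≈ 43.737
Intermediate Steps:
t(x) = -4 (t(x) = -5 + 1³ = -5 + 1 = -4)
T = 277 (T = -8 - 15*(-19) = -8 + 285 = 277)
((D(-9, W) - 18)/(t(-10) - 53))*T = ((9 - 18)/(-4 - 53))*277 = -9/(-57)*277 = -9*(-1/57)*277 = (3/19)*277 = 831/19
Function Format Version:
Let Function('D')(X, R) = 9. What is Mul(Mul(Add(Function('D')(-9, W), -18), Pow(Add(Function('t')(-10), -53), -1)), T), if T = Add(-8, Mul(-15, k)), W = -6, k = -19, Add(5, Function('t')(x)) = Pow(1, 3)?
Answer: Rational(831, 19) ≈ 43.737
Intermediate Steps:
Function('t')(x) = -4 (Function('t')(x) = Add(-5, Pow(1, 3)) = Add(-5, 1) = -4)
T = 277 (T = Add(-8, Mul(-15, -19)) = Add(-8, 285) = 277)
Mul(Mul(Add(Function('D')(-9, W), -18), Pow(Add(Function('t')(-10), -53), -1)), T) = Mul(Mul(Add(9, -18), Pow(Add(-4, -53), -1)), 277) = Mul(Mul(-9, Pow(-57, -1)), 277) = Mul(Mul(-9, Rational(-1, 57)), 277) = Mul(Rational(3, 19), 277) = Rational(831, 19)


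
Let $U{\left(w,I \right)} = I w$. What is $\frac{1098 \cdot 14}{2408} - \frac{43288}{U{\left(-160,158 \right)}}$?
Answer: $\frac{1100093}{135880} \approx 8.0961$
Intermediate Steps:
$\frac{1098 \cdot 14}{2408} - \frac{43288}{U{\left(-160,158 \right)}} = \frac{1098 \cdot 14}{2408} - \frac{43288}{158 \left(-160\right)} = 15372 \cdot \frac{1}{2408} - \frac{43288}{-25280} = \frac{549}{86} - - \frac{5411}{3160} = \frac{549}{86} + \frac{5411}{3160} = \frac{1100093}{135880}$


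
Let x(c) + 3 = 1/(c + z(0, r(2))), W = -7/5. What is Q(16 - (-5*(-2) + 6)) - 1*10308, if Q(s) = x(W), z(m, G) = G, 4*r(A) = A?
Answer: -92809/9 ≈ -10312.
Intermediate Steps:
r(A) = A/4
W = -7/5 (W = -7*1/5 = -7/5 ≈ -1.4000)
x(c) = -3 + 1/(1/2 + c) (x(c) = -3 + 1/(c + (1/4)*2) = -3 + 1/(c + 1/2) = -3 + 1/(1/2 + c))
Q(s) = -37/9 (Q(s) = (-1 - 6*(-7/5))/(1 + 2*(-7/5)) = (-1 + 42/5)/(1 - 14/5) = (37/5)/(-9/5) = -5/9*37/5 = -37/9)
Q(16 - (-5*(-2) + 6)) - 1*10308 = -37/9 - 1*10308 = -37/9 - 10308 = -92809/9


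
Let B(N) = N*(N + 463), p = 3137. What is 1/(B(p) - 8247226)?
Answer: 1/3045974 ≈ 3.2830e-7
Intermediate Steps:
B(N) = N*(463 + N)
1/(B(p) - 8247226) = 1/(3137*(463 + 3137) - 8247226) = 1/(3137*3600 - 8247226) = 1/(11293200 - 8247226) = 1/3045974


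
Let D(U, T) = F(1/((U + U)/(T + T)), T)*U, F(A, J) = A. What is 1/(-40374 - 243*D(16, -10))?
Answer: -1/37944 ≈ -2.6355e-5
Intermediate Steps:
D(U, T) = T (D(U, T) = U/(((U + U)/(T + T))) = U/(((2*U)/((2*T)))) = U/(((2*U)*(1/(2*T)))) = U/((U/T)) = (T/U)*U = T)
1/(-40374 - 243*D(16, -10)) = 1/(-40374 - 243*(-10)) = 1/(-40374 + 2430) = 1/(-37944) = -1/37944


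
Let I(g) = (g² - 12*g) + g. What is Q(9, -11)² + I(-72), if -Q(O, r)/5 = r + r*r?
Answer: 308476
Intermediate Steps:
Q(O, r) = -5*r - 5*r² (Q(O, r) = -5*(r + r*r) = -5*(r + r²) = -5*r - 5*r²)
I(g) = g² - 11*g
Q(9, -11)² + I(-72) = (-5*(-11)*(1 - 11))² - 72*(-11 - 72) = (-5*(-11)*(-10))² - 72*(-83) = (-550)² + 5976 = 302500 + 5976 = 308476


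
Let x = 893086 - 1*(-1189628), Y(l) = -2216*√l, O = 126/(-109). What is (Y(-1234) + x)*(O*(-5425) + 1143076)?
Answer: 260919981475476/109 - 277617896144*I*√1234/109 ≈ 2.3938e+12 - 8.947e+10*I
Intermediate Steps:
O = -126/109 (O = 126*(-1/109) = -126/109 ≈ -1.1560)
x = 2082714 (x = 893086 + 1189628 = 2082714)
(Y(-1234) + x)*(O*(-5425) + 1143076) = (-2216*I*√1234 + 2082714)*(-126/109*(-5425) + 1143076) = (-2216*I*√1234 + 2082714)*(683550/109 + 1143076) = (-2216*I*√1234 + 2082714)*(125278834/109) = (2082714 - 2216*I*√1234)*(125278834/109) = 260919981475476/109 - 277617896144*I*√1234/109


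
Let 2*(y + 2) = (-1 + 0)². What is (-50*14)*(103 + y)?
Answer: -71050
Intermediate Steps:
y = -3/2 (y = -2 + (-1 + 0)²/2 = -2 + (½)*(-1)² = -2 + (½)*1 = -2 + ½ = -3/2 ≈ -1.5000)
(-50*14)*(103 + y) = (-50*14)*(103 - 3/2) = -700*203/2 = -71050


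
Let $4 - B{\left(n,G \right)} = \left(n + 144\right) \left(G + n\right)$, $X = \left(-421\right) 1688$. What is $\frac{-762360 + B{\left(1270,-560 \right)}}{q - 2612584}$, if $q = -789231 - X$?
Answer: $\frac{1766296}{2691167} \approx 0.65633$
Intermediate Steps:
$X = -710648$
$B{\left(n,G \right)} = 4 - \left(144 + n\right) \left(G + n\right)$ ($B{\left(n,G \right)} = 4 - \left(n + 144\right) \left(G + n\right) = 4 - \left(144 + n\right) \left(G + n\right)$)
$q = -78583$ ($q = -789231 - -710648 = -789231 + 710648 = -78583$)
$\frac{-762360 + B{\left(1270,-560 \right)}}{q - 2612584} = \frac{-762360 - \left(1715136 - 711200\right)}{-78583 - 2612584} = \frac{-762360 + \left(4 - 1612900 + 80640 - 182880 + 711200\right)}{-2691167} = \left(-762360 + \left(4 - 1612900 + 80640 - 182880 + 711200\right)\right) \left(- \frac{1}{2691167}\right) = \left(-762360 - 1003936\right) \left(- \frac{1}{2691167}\right) = \left(-1766296\right) \left(- \frac{1}{2691167}\right) = \frac{1766296}{2691167}$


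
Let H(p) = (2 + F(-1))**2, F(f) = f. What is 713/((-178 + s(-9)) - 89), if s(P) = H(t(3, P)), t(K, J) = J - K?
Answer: -713/266 ≈ -2.6805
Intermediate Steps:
H(p) = 1 (H(p) = (2 - 1)**2 = 1**2 = 1)
s(P) = 1
713/((-178 + s(-9)) - 89) = 713/((-178 + 1) - 89) = 713/(-177 - 89) = 713/(-266) = 713*(-1/266) = -713/266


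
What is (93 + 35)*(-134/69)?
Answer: -17152/69 ≈ -248.58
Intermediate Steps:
(93 + 35)*(-134/69) = 128*(-134*1/69) = 128*(-134/69) = -17152/69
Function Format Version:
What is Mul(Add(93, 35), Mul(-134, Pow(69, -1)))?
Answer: Rational(-17152, 69) ≈ -248.58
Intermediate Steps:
Mul(Add(93, 35), Mul(-134, Pow(69, -1))) = Mul(128, Mul(-134, Rational(1, 69))) = Mul(128, Rational(-134, 69)) = Rational(-17152, 69)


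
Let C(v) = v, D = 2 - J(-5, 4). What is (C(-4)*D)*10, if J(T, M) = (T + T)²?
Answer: 3920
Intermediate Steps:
J(T, M) = 4*T² (J(T, M) = (2*T)² = 4*T²)
D = -98 (D = 2 - 4*(-5)² = 2 - 4*25 = 2 - 1*100 = 2 - 100 = -98)
(C(-4)*D)*10 = -4*(-98)*10 = 392*10 = 3920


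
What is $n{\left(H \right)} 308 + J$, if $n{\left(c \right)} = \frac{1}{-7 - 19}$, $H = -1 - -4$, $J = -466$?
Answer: $- \frac{6212}{13} \approx -477.85$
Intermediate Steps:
$H = 3$ ($H = -1 + 4 = 3$)
$n{\left(c \right)} = - \frac{1}{26}$ ($n{\left(c \right)} = \frac{1}{-26} = - \frac{1}{26}$)
$n{\left(H \right)} 308 + J = \left(- \frac{1}{26}\right) 308 - 466 = - \frac{154}{13} - 466 = - \frac{6212}{13}$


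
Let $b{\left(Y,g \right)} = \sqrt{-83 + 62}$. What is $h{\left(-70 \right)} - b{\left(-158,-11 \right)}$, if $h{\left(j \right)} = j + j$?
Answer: $-140 - i \sqrt{21} \approx -140.0 - 4.5826 i$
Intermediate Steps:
$h{\left(j \right)} = 2 j$
$b{\left(Y,g \right)} = i \sqrt{21}$ ($b{\left(Y,g \right)} = \sqrt{-21} = i \sqrt{21}$)
$h{\left(-70 \right)} - b{\left(-158,-11 \right)} = 2 \left(-70\right) - i \sqrt{21} = -140 - i \sqrt{21}$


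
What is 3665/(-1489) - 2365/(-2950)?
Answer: -1458053/878510 ≈ -1.6597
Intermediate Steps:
3665/(-1489) - 2365/(-2950) = 3665*(-1/1489) - 2365*(-1/2950) = -3665/1489 + 473/590 = -1458053/878510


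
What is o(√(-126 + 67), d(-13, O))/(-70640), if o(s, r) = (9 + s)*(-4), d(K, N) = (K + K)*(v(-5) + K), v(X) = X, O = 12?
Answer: 9/17660 + I*√59/17660 ≈ 0.00050963 + 0.00043495*I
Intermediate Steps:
d(K, N) = 2*K*(-5 + K) (d(K, N) = (K + K)*(-5 + K) = (2*K)*(-5 + K) = 2*K*(-5 + K))
o(s, r) = -36 - 4*s
o(√(-126 + 67), d(-13, O))/(-70640) = (-36 - 4*√(-126 + 67))/(-70640) = (-36 - 4*I*√59)*(-1/70640) = 9/17660 + I*√59/17660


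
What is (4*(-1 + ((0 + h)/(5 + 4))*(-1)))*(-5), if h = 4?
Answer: 260/9 ≈ 28.889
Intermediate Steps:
(4*(-1 + ((0 + h)/(5 + 4))*(-1)))*(-5) = (4*(-1 + ((0 + 4)/(5 + 4))*(-1)))*(-5) = (4*(-1 + (4/9)*(-1)))*(-5) = (4*(-1 - 4/9))*(-5) = (4*(-13/9))*(-5) = -52/9*(-5) = 260/9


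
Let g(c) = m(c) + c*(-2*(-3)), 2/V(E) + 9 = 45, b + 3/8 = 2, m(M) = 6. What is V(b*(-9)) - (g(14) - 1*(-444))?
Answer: -9611/18 ≈ -533.94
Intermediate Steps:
b = 13/8 (b = -3/8 + 2 = 13/8 ≈ 1.6250)
V(E) = 1/18 (V(E) = 2/(-9 + 45) = 2/36 = 2*(1/36) = 1/18)
g(c) = 6 + 6*c (g(c) = 6 + c*(-2*(-3)) = 6 + c*6 = 6 + 6*c)
V(b*(-9)) - (g(14) - 1*(-444)) = 1/18 - ((6 + 6*14) - 1*(-444)) = 1/18 - ((6 + 84) + 444) = 1/18 - (90 + 444) = 1/18 - 1*534 = 1/18 - 534 = -9611/18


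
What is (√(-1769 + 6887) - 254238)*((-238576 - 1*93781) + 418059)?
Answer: -21788705076 + 85702*√5118 ≈ -2.1783e+10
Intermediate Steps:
(√(-1769 + 6887) - 254238)*((-238576 - 1*93781) + 418059) = (√5118 - 254238)*((-238576 - 93781) + 418059) = (-254238 + √5118)*(-332357 + 418059) = (-254238 + √5118)*85702 = -21788705076 + 85702*√5118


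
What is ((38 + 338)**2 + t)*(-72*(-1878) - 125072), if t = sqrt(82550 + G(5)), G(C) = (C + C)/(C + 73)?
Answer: 1434118144 + 10144*sqrt(125558745)/39 ≈ 1.4370e+9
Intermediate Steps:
G(C) = 2*C/(73 + C) (G(C) = (2*C)/(73 + C) = 2*C/(73 + C))
t = sqrt(125558745)/39 (t = sqrt(82550 + 2*5/(73 + 5)) = sqrt(82550 + 2*5/78) = sqrt(82550 + 2*5*(1/78)) = sqrt(82550 + 5/39) = sqrt(3219455/39) = sqrt(125558745)/39 ≈ 287.32)
((38 + 338)**2 + t)*(-72*(-1878) - 125072) = ((38 + 338)**2 + sqrt(125558745)/39)*(-72*(-1878) - 125072) = (376**2 + sqrt(125558745)/39)*(135216 - 125072) = (141376 + sqrt(125558745)/39)*10144 = 1434118144 + 10144*sqrt(125558745)/39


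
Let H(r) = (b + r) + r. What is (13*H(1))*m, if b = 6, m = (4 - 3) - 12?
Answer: -1144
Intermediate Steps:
m = -11 (m = 1 - 12 = -11)
H(r) = 6 + 2*r (H(r) = (6 + r) + r = 6 + 2*r)
(13*H(1))*m = (13*(6 + 2*1))*(-11) = (13*(6 + 2))*(-11) = (13*8)*(-11) = 104*(-11) = -1144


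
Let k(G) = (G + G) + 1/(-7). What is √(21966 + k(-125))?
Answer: √1064077/7 ≈ 147.36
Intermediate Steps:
k(G) = -⅐ + 2*G (k(G) = 2*G - ⅐ = -⅐ + 2*G)
√(21966 + k(-125)) = √(21966 + (-⅐ + 2*(-125))) = √(21966 + (-⅐ - 250)) = √(21966 - 1751/7) = √(152011/7) = √1064077/7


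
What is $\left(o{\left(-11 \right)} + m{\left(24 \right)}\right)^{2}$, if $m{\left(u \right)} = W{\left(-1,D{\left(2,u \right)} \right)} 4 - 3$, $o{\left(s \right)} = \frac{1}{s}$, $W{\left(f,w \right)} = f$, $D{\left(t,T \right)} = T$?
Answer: $\frac{6084}{121} \approx 50.281$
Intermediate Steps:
$m{\left(u \right)} = -7$ ($m{\left(u \right)} = \left(-1\right) 4 - 3 = -4 - 3 = -7$)
$\left(o{\left(-11 \right)} + m{\left(24 \right)}\right)^{2} = \left(\frac{1}{-11} - 7\right)^{2} = \left(- \frac{1}{11} - 7\right)^{2} = \left(- \frac{78}{11}\right)^{2} = \frac{6084}{121}$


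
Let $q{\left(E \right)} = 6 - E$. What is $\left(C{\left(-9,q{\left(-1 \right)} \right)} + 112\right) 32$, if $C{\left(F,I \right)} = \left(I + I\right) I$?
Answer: $6720$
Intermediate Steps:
$C{\left(F,I \right)} = 2 I^{2}$ ($C{\left(F,I \right)} = 2 I I = 2 I^{2}$)
$\left(C{\left(-9,q{\left(-1 \right)} \right)} + 112\right) 32 = \left(2 \left(6 - -1\right)^{2} + 112\right) 32 = \left(2 \left(6 + 1\right)^{2} + 112\right) 32 = \left(2 \cdot 7^{2} + 112\right) 32 = \left(2 \cdot 49 + 112\right) 32 = \left(98 + 112\right) 32 = 210 \cdot 32 = 6720$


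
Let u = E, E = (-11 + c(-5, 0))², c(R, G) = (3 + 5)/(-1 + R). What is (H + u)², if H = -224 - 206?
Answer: 6255001/81 ≈ 77222.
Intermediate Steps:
c(R, G) = 8/(-1 + R)
H = -430
E = 1369/9 (E = (-11 + 8/(-1 - 5))² = (-11 + 8/(-6))² = (-11 + 8*(-⅙))² = (-11 - 4/3)² = (-37/3)² = 1369/9 ≈ 152.11)
u = 1369/9 ≈ 152.11
(H + u)² = (-430 + 1369/9)² = (-2501/9)² = 6255001/81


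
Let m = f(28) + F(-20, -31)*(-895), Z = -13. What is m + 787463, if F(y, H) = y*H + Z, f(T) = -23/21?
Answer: 5128135/21 ≈ 2.4420e+5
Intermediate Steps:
f(T) = -23/21 (f(T) = -23*1/21 = -23/21)
F(y, H) = -13 + H*y (F(y, H) = y*H - 13 = H*y - 13 = -13 + H*y)
m = -11408588/21 (m = -23/21 + (-13 - 31*(-20))*(-895) = -23/21 + (-13 + 620)*(-895) = -23/21 + 607*(-895) = -23/21 - 543265 = -11408588/21 ≈ -5.4327e+5)
m + 787463 = -11408588/21 + 787463 = 5128135/21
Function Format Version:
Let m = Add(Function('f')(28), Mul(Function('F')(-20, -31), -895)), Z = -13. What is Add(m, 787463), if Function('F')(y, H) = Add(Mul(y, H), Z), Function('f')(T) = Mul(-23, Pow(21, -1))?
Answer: Rational(5128135, 21) ≈ 2.4420e+5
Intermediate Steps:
Function('f')(T) = Rational(-23, 21) (Function('f')(T) = Mul(-23, Rational(1, 21)) = Rational(-23, 21))
Function('F')(y, H) = Add(-13, Mul(H, y)) (Function('F')(y, H) = Add(Mul(y, H), -13) = Add(Mul(H, y), -13) = Add(-13, Mul(H, y)))
m = Rational(-11408588, 21) (m = Add(Rational(-23, 21), Mul(Add(-13, Mul(-31, -20)), -895)) = Add(Rational(-23, 21), Mul(Add(-13, 620), -895)) = Add(Rational(-23, 21), Mul(607, -895)) = Add(Rational(-23, 21), -543265) = Rational(-11408588, 21) ≈ -5.4327e+5)
Add(m, 787463) = Add(Rational(-11408588, 21), 787463) = Rational(5128135, 21)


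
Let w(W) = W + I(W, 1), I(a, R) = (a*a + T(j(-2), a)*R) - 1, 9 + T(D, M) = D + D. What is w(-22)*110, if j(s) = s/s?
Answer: 49940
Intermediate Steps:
j(s) = 1
T(D, M) = -9 + 2*D (T(D, M) = -9 + (D + D) = -9 + 2*D)
I(a, R) = -1 + a**2 - 7*R (I(a, R) = (a*a + (-9 + 2*1)*R) - 1 = (a**2 + (-9 + 2)*R) - 1 = (a**2 - 7*R) - 1 = -1 + a**2 - 7*R)
w(W) = -8 + W + W**2 (w(W) = W + (-1 + W**2 - 7*1) = W + (-1 + W**2 - 7) = W + (-8 + W**2) = -8 + W + W**2)
w(-22)*110 = (-8 - 22 + (-22)**2)*110 = (-8 - 22 + 484)*110 = 454*110 = 49940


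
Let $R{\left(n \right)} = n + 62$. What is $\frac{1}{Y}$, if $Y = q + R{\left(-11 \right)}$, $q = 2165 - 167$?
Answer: $\frac{1}{2049} \approx 0.00048804$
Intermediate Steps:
$R{\left(n \right)} = 62 + n$
$q = 1998$
$Y = 2049$ ($Y = 1998 + \left(62 - 11\right) = 1998 + 51 = 2049$)
$\frac{1}{Y} = \frac{1}{2049}$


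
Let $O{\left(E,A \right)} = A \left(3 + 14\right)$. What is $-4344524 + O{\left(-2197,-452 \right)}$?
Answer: $-4352208$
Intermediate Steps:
$O{\left(E,A \right)} = 17 A$ ($O{\left(E,A \right)} = A 17 = 17 A$)
$-4344524 + O{\left(-2197,-452 \right)} = -4344524 + 17 \left(-452\right) = -4344524 - 7684 = -4352208$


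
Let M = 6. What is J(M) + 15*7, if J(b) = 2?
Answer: 107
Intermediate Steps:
J(M) + 15*7 = 2 + 15*7 = 2 + 105 = 107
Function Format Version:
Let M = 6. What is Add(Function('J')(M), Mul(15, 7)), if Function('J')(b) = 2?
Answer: 107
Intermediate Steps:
Add(Function('J')(M), Mul(15, 7)) = Add(2, Mul(15, 7)) = Add(2, 105) = 107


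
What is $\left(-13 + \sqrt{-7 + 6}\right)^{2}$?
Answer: $\left(13 - i\right)^{2} \approx 168.0 - 26.0 i$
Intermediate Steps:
$\left(-13 + \sqrt{-7 + 6}\right)^{2} = \left(-13 + \sqrt{-1}\right)^{2} = \left(-13 + i\right)^{2}$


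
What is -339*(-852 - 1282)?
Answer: 723426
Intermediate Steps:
-339*(-852 - 1282) = -339*(-2134) = 723426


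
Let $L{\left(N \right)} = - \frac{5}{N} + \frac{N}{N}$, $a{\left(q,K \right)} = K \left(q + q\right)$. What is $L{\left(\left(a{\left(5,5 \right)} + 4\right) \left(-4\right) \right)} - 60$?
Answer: $- \frac{12739}{216} \approx -58.977$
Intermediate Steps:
$a{\left(q,K \right)} = 2 K q$ ($a{\left(q,K \right)} = K 2 q = 2 K q$)
$L{\left(N \right)} = 1 - \frac{5}{N}$ ($L{\left(N \right)} = - \frac{5}{N} + 1 = 1 - \frac{5}{N}$)
$L{\left(\left(a{\left(5,5 \right)} + 4\right) \left(-4\right) \right)} - 60 = \frac{-5 + \left(2 \cdot 5 \cdot 5 + 4\right) \left(-4\right)}{\left(2 \cdot 5 \cdot 5 + 4\right) \left(-4\right)} - 60 = \frac{-5 + \left(50 + 4\right) \left(-4\right)}{\left(50 + 4\right) \left(-4\right)} - 60 = \frac{-5 + 54 \left(-4\right)}{54 \left(-4\right)} - 60 = \frac{-5 - 216}{-216} - 60 = \left(- \frac{1}{216}\right) \left(-221\right) - 60 = \frac{221}{216} - 60 = - \frac{12739}{216}$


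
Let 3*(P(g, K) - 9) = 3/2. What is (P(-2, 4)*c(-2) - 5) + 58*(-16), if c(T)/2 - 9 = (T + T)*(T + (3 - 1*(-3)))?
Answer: -1066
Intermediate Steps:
P(g, K) = 19/2 (P(g, K) = 9 + (3/2)/3 = 9 + (3*(½))/3 = 9 + (⅓)*(3/2) = 9 + ½ = 19/2)
c(T) = 18 + 4*T*(6 + T) (c(T) = 18 + 2*((T + T)*(T + (3 - 1*(-3)))) = 18 + 2*((2*T)*(T + (3 + 3))) = 18 + 2*((2*T)*(T + 6)) = 18 + 2*((2*T)*(6 + T)) = 18 + 2*(2*T*(6 + T)) = 18 + 4*T*(6 + T))
(P(-2, 4)*c(-2) - 5) + 58*(-16) = (19*(18 + 4*(-2)² + 24*(-2))/2 - 5) + 58*(-16) = (19*(18 + 4*4 - 48)/2 - 5) - 928 = (19*(18 + 16 - 48)/2 - 5) - 928 = ((19/2)*(-14) - 5) - 928 = (-133 - 5) - 928 = -138 - 928 = -1066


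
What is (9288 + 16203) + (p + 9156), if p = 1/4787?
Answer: 165855190/4787 ≈ 34647.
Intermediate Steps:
p = 1/4787 ≈ 0.00020890
(9288 + 16203) + (p + 9156) = (9288 + 16203) + (1/4787 + 9156) = 25491 + 43829773/4787 = 165855190/4787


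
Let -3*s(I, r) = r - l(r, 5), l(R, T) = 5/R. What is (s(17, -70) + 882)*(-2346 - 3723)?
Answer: -10988647/2 ≈ -5.4943e+6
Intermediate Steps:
s(I, r) = -r/3 + 5/(3*r) (s(I, r) = -(r - 5/r)/3 = -r/3 + 5/(3*r))
(s(17, -70) + 882)*(-2346 - 3723) = ((⅓)*(5 - 1*(-70)²)/(-70) + 882)*(-2346 - 3723) = ((⅓)*(-1/70)*(5 - 1*4900) + 882)*(-6069) = ((⅓)*(-1/70)*(5 - 4900) + 882)*(-6069) = ((⅓)*(-1/70)*(-4895) + 882)*(-6069) = (979/42 + 882)*(-6069) = (38023/42)*(-6069) = -10988647/2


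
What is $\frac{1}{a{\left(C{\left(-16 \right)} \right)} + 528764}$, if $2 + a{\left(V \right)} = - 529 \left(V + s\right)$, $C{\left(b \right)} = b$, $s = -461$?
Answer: $\frac{1}{781095} \approx 1.2803 \cdot 10^{-6}$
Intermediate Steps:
$a{\left(V \right)} = 243867 - 529 V$ ($a{\left(V \right)} = -2 - 529 \left(V - 461\right) = -2 - 529 \left(-461 + V\right) = -2 - \left(-243869 + 529 V\right) = 243867 - 529 V$)
$\frac{1}{a{\left(C{\left(-16 \right)} \right)} + 528764} = \frac{1}{\left(243867 - -8464\right) + 528764} = \frac{1}{\left(243867 + 8464\right) + 528764} = \frac{1}{252331 + 528764} = \frac{1}{781095}$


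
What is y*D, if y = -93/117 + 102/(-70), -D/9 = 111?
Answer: 1023642/455 ≈ 2249.8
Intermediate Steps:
D = -999 (D = -9*111 = -999)
y = -3074/1365 (y = -93*1/117 + 102*(-1/70) = -31/39 - 51/35 = -3074/1365 ≈ -2.2520)
y*D = -3074/1365*(-999) = 1023642/455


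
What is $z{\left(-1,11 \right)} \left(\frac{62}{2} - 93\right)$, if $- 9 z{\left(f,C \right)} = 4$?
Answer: $\frac{248}{9} \approx 27.556$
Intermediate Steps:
$z{\left(f,C \right)} = - \frac{4}{9}$ ($z{\left(f,C \right)} = \left(- \frac{1}{9}\right) 4 = - \frac{4}{9}$)
$z{\left(-1,11 \right)} \left(\frac{62}{2} - 93\right) = - \frac{4 \left(\frac{62}{2} - 93\right)}{9} = - \frac{4 \left(62 \cdot \frac{1}{2} - 93\right)}{9} = - \frac{4 \left(31 - 93\right)}{9} = \left(- \frac{4}{9}\right) \left(-62\right) = \frac{248}{9}$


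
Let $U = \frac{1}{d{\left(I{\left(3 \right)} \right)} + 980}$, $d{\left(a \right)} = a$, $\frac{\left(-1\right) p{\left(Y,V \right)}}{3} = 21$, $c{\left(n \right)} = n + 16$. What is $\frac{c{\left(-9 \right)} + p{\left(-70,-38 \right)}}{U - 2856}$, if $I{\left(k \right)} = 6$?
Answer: $\frac{55216}{2816015} \approx 0.019608$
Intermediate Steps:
$c{\left(n \right)} = 16 + n$
$p{\left(Y,V \right)} = -63$ ($p{\left(Y,V \right)} = \left(-3\right) 21 = -63$)
$U = \frac{1}{986}$ ($U = \frac{1}{6 + 980} = \frac{1}{986} \approx 0.0010142$)
$\frac{c{\left(-9 \right)} + p{\left(-70,-38 \right)}}{U - 2856} = \frac{\left(16 - 9\right) - 63}{\frac{1}{986} - 2856} = \frac{7 - 63}{- \frac{2816015}{986}} = \left(-56\right) \left(- \frac{986}{2816015}\right) = \frac{55216}{2816015}$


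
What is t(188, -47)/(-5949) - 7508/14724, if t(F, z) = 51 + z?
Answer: -138037/270349 ≈ -0.51059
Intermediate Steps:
t(188, -47)/(-5949) - 7508/14724 = (51 - 47)/(-5949) - 7508/14724 = 4*(-1/5949) - 7508*1/14724 = -4/5949 - 1877/3681 = -138037/270349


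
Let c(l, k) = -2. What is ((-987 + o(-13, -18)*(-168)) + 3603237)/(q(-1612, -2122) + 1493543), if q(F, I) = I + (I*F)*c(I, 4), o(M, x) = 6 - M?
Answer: -3599058/5349907 ≈ -0.67273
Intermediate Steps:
q(F, I) = I - 2*F*I (q(F, I) = I + (I*F)*(-2) = I + (F*I)*(-2) = I - 2*F*I)
((-987 + o(-13, -18)*(-168)) + 3603237)/(q(-1612, -2122) + 1493543) = ((-987 + (6 - 1*(-13))*(-168)) + 3603237)/(-2122*(1 - 2*(-1612)) + 1493543) = ((-987 + (6 + 13)*(-168)) + 3603237)/(-2122*(1 + 3224) + 1493543) = ((-987 + 19*(-168)) + 3603237)/(-2122*3225 + 1493543) = ((-987 - 3192) + 3603237)/(-6843450 + 1493543) = (-4179 + 3603237)/(-5349907) = 3599058*(-1/5349907) = -3599058/5349907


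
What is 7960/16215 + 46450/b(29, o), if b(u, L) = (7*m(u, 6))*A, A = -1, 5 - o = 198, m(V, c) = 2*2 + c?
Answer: -15052591/22701 ≈ -663.08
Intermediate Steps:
m(V, c) = 4 + c
o = -193 (o = 5 - 1*198 = 5 - 198 = -193)
b(u, L) = -70 (b(u, L) = (7*(4 + 6))*(-1) = (7*10)*(-1) = 70*(-1) = -70)
7960/16215 + 46450/b(29, o) = 7960/16215 + 46450/(-70) = 7960*(1/16215) + 46450*(-1/70) = 1592/3243 - 4645/7 = -15052591/22701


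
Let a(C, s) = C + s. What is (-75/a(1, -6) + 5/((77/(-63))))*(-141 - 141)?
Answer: -33840/11 ≈ -3076.4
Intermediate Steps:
(-75/a(1, -6) + 5/((77/(-63))))*(-141 - 141) = (-75/(1 - 6) + 5/((77/(-63))))*(-141 - 141) = (-75/(-5) + 5/((77*(-1/63))))*(-282) = (-75*(-⅕) + 5/(-11/9))*(-282) = (15 + 5*(-9/11))*(-282) = (15 - 45/11)*(-282) = (120/11)*(-282) = -33840/11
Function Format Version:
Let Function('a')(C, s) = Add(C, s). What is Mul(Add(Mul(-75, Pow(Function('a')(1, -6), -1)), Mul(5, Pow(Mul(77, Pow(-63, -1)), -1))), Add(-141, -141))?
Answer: Rational(-33840, 11) ≈ -3076.4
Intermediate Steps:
Mul(Add(Mul(-75, Pow(Function('a')(1, -6), -1)), Mul(5, Pow(Mul(77, Pow(-63, -1)), -1))), Add(-141, -141)) = Mul(Add(Mul(-75, Pow(Add(1, -6), -1)), Mul(5, Pow(Mul(77, Pow(-63, -1)), -1))), Add(-141, -141)) = Mul(Add(Mul(-75, Pow(-5, -1)), Mul(5, Pow(Mul(77, Rational(-1, 63)), -1))), -282) = Mul(Add(Mul(-75, Rational(-1, 5)), Mul(5, Pow(Rational(-11, 9), -1))), -282) = Mul(Add(15, Mul(5, Rational(-9, 11))), -282) = Mul(Add(15, Rational(-45, 11)), -282) = Mul(Rational(120, 11), -282) = Rational(-33840, 11)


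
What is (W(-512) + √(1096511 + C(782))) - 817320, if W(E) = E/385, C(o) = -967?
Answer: -314668712/385 + 2*√273886 ≈ -8.1628e+5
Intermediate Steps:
W(E) = E/385 (W(E) = E*(1/385) = E/385)
(W(-512) + √(1096511 + C(782))) - 817320 = ((1/385)*(-512) + √(1096511 - 967)) - 817320 = (-512/385 + √1095544) - 817320 = (-512/385 + 2*√273886) - 817320 = -314668712/385 + 2*√273886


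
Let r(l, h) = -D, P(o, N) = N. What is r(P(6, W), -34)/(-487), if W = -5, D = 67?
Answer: 67/487 ≈ 0.13758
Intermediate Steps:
r(l, h) = -67 (r(l, h) = -1*67 = -67)
r(P(6, W), -34)/(-487) = -67/(-487) = -67*(-1/487) = 67/487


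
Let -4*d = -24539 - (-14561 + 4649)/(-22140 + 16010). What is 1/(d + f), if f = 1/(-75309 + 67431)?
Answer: 48292140/296279721419 ≈ 0.00016300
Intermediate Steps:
f = -1/7878 (f = 1/(-7878) = -1/7878 ≈ -0.00012694)
d = 75216991/12260 (d = -(-24539 - (-14561 + 4649)/(-22140 + 16010))/4 = -(-24539 - (-9912)/(-6130))/4 = -(-24539 - (-9912)*(-1)/6130)/4 = -(-24539 - 1*4956/3065)/4 = -(-24539 - 4956/3065)/4 = -¼*(-75216991/3065) = 75216991/12260 ≈ 6135.2)
1/(d + f) = 1/(75216991/12260 - 1/7878) = 1/(296279721419/48292140) = 48292140/296279721419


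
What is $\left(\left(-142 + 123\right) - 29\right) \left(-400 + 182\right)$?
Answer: $10464$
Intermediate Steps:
$\left(\left(-142 + 123\right) - 29\right) \left(-400 + 182\right) = \left(-19 - 29\right) \left(-218\right) = \left(-48\right) \left(-218\right) = 10464$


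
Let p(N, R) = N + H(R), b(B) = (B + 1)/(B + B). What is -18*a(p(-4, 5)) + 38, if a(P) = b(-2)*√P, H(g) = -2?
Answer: 38 - 9*I*√6/2 ≈ 38.0 - 11.023*I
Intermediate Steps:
b(B) = (1 + B)/(2*B) (b(B) = (1 + B)/((2*B)) = (1 + B)*(1/(2*B)) = (1 + B)/(2*B))
p(N, R) = -2 + N (p(N, R) = N - 2 = -2 + N)
a(P) = √P/4 (a(P) = ((½)*(1 - 2)/(-2))*√P = ((½)*(-½)*(-1))*√P = √P/4)
-18*a(p(-4, 5)) + 38 = -9*√(-2 - 4)/2 + 38 = -9*√(-6)/2 + 38 = -9*I*√6/2 + 38 = 38 - 9*I*√6/2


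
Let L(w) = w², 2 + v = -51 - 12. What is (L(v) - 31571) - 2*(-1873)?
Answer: -23600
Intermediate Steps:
v = -65 (v = -2 + (-51 - 12) = -2 - 63 = -65)
(L(v) - 31571) - 2*(-1873) = ((-65)² - 31571) - 2*(-1873) = (4225 - 31571) + 3746 = -27346 + 3746 = -23600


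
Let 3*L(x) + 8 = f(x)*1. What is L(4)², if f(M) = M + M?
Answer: 0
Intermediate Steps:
f(M) = 2*M
L(x) = -8/3 + 2*x/3 (L(x) = -8/3 + ((2*x)*1)/3 = -8/3 + (2*x)/3 = -8/3 + 2*x/3)
L(4)² = (-8/3 + (⅔)*4)² = (-8/3 + 8/3)² = 0² = 0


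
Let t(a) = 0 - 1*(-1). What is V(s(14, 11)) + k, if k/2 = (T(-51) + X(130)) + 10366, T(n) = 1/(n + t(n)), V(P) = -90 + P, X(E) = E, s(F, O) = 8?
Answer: 522749/25 ≈ 20910.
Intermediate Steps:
t(a) = 1 (t(a) = 0 + 1 = 1)
T(n) = 1/(1 + n) (T(n) = 1/(n + 1) = 1/(1 + n))
k = 524799/25 (k = 2*((1/(1 - 51) + 130) + 10366) = 2*((1/(-50) + 130) + 10366) = 2*((-1/50 + 130) + 10366) = 2*(6499/50 + 10366) = 2*(524799/50) = 524799/25 ≈ 20992.)
V(s(14, 11)) + k = (-90 + 8) + 524799/25 = -82 + 524799/25 = 522749/25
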